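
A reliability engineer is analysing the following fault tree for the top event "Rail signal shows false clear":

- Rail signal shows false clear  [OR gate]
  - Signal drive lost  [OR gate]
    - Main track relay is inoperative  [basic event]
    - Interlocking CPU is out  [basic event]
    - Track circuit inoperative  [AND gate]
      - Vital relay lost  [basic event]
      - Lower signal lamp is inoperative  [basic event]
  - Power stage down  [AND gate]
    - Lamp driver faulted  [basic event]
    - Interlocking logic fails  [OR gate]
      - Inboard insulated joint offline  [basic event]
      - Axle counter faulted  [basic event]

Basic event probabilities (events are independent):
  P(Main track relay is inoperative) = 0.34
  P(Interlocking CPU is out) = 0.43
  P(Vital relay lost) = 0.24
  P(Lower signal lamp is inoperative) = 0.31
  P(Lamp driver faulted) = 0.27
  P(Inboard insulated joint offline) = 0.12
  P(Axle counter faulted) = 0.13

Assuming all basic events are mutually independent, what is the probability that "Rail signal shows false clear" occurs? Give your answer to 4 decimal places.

P(Track circuit inoperative) [AND] = 0.24 × 0.31 = 0.074400
P(Signal drive lost) [OR] = 1 − (1−0.34) × (1−0.43) × (1−0.074400) = 0.651789
P(Interlocking logic fails) [OR] = 1 − (1−0.12) × (1−0.13) = 0.234400
P(Power stage down) [AND] = 0.27 × 0.234400 = 0.063288
P(Rail signal shows false clear) [OR] = 1 − (1−0.651789) × (1−0.063288) = 0.673827
Rounded to 4 decimal places: P(Rail signal shows false clear) ≈ 0.6738.

0.6738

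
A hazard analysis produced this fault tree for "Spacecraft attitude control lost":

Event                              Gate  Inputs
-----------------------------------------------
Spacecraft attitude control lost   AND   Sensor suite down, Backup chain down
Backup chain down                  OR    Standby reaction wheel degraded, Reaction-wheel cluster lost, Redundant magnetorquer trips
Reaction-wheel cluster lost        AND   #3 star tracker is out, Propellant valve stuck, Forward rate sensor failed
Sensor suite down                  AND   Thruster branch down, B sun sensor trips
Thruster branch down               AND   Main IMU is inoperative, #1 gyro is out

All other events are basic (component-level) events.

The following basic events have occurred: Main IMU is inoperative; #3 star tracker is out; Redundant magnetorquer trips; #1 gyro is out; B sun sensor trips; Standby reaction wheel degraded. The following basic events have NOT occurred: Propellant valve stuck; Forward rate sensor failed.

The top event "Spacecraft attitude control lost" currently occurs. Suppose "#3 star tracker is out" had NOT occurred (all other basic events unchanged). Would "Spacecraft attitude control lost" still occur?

Yes

Counterfactual: set "#3 star tracker is out" to not occurred.
Thruster branch down [AND]: Main IMU is inoperative=occurs, #1 gyro is out=occurs → all inputs occur → occurs.
Sensor suite down [AND]: Thruster branch down=occurs, B sun sensor trips=occurs → all inputs occur → occurs.
Reaction-wheel cluster lost [AND]: #3 star tracker is out=not, Propellant valve stuck=not, Forward rate sensor failed=not → not all inputs occur → does not occur.
Backup chain down [OR]: Standby reaction wheel degraded=occurs, Reaction-wheel cluster lost=not, Redundant magnetorquer trips=occurs → at least one input occurs → occurs.
Spacecraft attitude control lost [AND]: Sensor suite down=occurs, Backup chain down=occurs → all inputs occur → occurs.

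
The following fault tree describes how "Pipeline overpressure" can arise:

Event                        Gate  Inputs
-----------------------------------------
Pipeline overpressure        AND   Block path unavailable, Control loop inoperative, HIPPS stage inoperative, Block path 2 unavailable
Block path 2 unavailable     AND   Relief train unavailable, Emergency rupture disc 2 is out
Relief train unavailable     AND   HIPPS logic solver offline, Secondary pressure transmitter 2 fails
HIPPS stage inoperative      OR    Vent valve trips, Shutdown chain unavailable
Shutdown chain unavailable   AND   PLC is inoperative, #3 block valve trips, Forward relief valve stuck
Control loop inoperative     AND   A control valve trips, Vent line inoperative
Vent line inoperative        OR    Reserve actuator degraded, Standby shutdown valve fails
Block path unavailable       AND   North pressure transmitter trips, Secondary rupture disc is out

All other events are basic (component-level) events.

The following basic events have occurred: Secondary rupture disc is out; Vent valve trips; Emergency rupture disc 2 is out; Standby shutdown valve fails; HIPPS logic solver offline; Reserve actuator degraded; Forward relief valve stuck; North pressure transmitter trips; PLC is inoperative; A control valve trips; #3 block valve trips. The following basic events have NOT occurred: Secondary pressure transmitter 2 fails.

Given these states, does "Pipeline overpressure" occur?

Block path unavailable [AND]: North pressure transmitter trips=occurs, Secondary rupture disc is out=occurs → all inputs occur → occurs.
Vent line inoperative [OR]: Reserve actuator degraded=occurs, Standby shutdown valve fails=occurs → at least one input occurs → occurs.
Control loop inoperative [AND]: A control valve trips=occurs, Vent line inoperative=occurs → all inputs occur → occurs.
Shutdown chain unavailable [AND]: PLC is inoperative=occurs, #3 block valve trips=occurs, Forward relief valve stuck=occurs → all inputs occur → occurs.
HIPPS stage inoperative [OR]: Vent valve trips=occurs, Shutdown chain unavailable=occurs → at least one input occurs → occurs.
Relief train unavailable [AND]: HIPPS logic solver offline=occurs, Secondary pressure transmitter 2 fails=not → not all inputs occur → does not occur.
Block path 2 unavailable [AND]: Relief train unavailable=not, Emergency rupture disc 2 is out=occurs → not all inputs occur → does not occur.
Pipeline overpressure [AND]: Block path unavailable=occurs, Control loop inoperative=occurs, HIPPS stage inoperative=occurs, Block path 2 unavailable=not → not all inputs occur → does not occur.

No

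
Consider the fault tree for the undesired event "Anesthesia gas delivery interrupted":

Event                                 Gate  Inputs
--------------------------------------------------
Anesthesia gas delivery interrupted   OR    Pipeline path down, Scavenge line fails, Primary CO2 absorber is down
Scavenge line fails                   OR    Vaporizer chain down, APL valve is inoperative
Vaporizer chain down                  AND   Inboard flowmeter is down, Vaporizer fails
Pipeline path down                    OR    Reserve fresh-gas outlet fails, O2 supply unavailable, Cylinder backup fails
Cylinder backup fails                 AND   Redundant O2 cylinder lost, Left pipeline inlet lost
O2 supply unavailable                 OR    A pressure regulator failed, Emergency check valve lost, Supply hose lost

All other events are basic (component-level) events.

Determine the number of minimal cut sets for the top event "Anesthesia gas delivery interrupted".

O2 supply unavailable [OR]: union of children's cut sets → 3 cut set(s).
Cylinder backup fails [AND]: one cut set from each child combined → 1 × 1 = 1 cut set(s).
Pipeline path down [OR]: union of children's cut sets → 5 cut set(s).
Vaporizer chain down [AND]: one cut set from each child combined → 1 × 1 = 1 cut set(s).
Scavenge line fails [OR]: union of children's cut sets → 2 cut set(s).
Anesthesia gas delivery interrupted [OR]: union of children's cut sets → 8 cut set(s).
Minimal cut sets: {Reserve fresh-gas outlet fails}; {A pressure regulator failed}; {Emergency check valve lost}; {Supply hose lost}; {Left pipeline inlet lost, Redundant O2 cylinder lost}; {Inboard flowmeter is down, Vaporizer fails}; {APL valve is inoperative}; {Primary CO2 absorber is down}.

8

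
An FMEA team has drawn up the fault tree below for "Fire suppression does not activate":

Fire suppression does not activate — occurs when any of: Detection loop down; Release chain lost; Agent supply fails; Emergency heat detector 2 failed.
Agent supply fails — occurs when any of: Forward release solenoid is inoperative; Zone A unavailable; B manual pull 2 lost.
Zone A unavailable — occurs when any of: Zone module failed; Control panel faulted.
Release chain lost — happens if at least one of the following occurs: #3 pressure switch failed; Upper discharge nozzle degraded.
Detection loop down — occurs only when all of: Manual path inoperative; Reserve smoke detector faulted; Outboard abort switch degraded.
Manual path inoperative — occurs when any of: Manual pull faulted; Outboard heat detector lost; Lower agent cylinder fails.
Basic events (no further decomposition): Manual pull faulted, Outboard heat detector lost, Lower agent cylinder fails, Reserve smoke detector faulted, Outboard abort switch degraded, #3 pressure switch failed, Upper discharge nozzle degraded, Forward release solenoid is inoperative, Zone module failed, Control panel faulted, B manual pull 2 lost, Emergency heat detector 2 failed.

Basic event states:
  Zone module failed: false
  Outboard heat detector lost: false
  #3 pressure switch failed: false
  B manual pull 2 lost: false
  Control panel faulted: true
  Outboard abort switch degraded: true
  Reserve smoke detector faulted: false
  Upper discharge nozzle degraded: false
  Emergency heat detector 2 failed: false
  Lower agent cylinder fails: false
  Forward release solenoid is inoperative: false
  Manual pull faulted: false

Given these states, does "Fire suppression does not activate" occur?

Yes

Manual path inoperative [OR]: Manual pull faulted=not, Outboard heat detector lost=not, Lower agent cylinder fails=not → no input occurs → does not occur.
Detection loop down [AND]: Manual path inoperative=not, Reserve smoke detector faulted=not, Outboard abort switch degraded=occurs → not all inputs occur → does not occur.
Release chain lost [OR]: #3 pressure switch failed=not, Upper discharge nozzle degraded=not → no input occurs → does not occur.
Zone A unavailable [OR]: Zone module failed=not, Control panel faulted=occurs → at least one input occurs → occurs.
Agent supply fails [OR]: Forward release solenoid is inoperative=not, Zone A unavailable=occurs, B manual pull 2 lost=not → at least one input occurs → occurs.
Fire suppression does not activate [OR]: Detection loop down=not, Release chain lost=not, Agent supply fails=occurs, Emergency heat detector 2 failed=not → at least one input occurs → occurs.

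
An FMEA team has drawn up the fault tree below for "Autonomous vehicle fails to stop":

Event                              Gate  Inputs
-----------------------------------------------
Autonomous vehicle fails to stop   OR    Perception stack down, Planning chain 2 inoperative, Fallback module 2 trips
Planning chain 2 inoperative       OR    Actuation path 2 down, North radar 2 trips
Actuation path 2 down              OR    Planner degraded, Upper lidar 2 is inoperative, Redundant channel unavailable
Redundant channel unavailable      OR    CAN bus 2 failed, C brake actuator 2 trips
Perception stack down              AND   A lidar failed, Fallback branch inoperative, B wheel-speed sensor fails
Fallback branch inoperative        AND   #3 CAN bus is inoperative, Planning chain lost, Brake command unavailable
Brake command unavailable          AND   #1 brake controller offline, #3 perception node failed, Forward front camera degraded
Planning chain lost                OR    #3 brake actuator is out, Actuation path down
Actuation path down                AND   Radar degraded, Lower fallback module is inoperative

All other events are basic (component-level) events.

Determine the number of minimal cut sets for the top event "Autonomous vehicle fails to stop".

8

Actuation path down [AND]: one cut set from each child combined → 1 × 1 = 1 cut set(s).
Planning chain lost [OR]: union of children's cut sets → 2 cut set(s).
Brake command unavailable [AND]: one cut set from each child combined → 1 × 1 × 1 = 1 cut set(s).
Fallback branch inoperative [AND]: one cut set from each child combined → 1 × 2 × 1 = 2 cut set(s).
Perception stack down [AND]: one cut set from each child combined → 1 × 2 × 1 = 2 cut set(s).
Redundant channel unavailable [OR]: union of children's cut sets → 2 cut set(s).
Actuation path 2 down [OR]: union of children's cut sets → 4 cut set(s).
Planning chain 2 inoperative [OR]: union of children's cut sets → 5 cut set(s).
Autonomous vehicle fails to stop [OR]: union of children's cut sets → 8 cut set(s).
Minimal cut sets: {#1 brake controller offline, #3 CAN bus is inoperative, #3 brake actuator is out, #3 perception node failed, A lidar failed, B wheel-speed sensor fails, Forward front camera degraded}; {#1 brake controller offline, #3 CAN bus is inoperative, #3 perception node failed, A lidar failed, B wheel-speed sensor fails, Forward front camera degraded, Lower fallback module is inoperative, Radar degraded}; {Planner degraded}; {Upper lidar 2 is inoperative}; {CAN bus 2 failed}; {C brake actuator 2 trips}; {North radar 2 trips}; {Fallback module 2 trips}.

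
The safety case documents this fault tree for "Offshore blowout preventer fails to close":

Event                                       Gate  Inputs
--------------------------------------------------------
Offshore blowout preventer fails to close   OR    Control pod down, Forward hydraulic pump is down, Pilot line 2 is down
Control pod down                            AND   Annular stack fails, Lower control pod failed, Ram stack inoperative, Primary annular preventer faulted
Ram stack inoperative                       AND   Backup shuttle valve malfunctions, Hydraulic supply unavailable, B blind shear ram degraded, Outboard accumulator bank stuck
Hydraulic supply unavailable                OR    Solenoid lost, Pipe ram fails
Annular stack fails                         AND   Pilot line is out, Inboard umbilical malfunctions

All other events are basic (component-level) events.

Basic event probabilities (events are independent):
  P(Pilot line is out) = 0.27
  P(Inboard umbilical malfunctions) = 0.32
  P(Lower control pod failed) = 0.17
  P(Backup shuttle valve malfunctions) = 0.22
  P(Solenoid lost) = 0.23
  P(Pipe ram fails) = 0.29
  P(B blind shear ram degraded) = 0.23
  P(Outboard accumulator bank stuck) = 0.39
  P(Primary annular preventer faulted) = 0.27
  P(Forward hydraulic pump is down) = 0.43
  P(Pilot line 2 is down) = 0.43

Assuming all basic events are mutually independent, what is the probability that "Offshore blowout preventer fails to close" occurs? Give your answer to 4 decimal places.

0.6751

P(Annular stack fails) [AND] = 0.27 × 0.32 = 0.086400
P(Hydraulic supply unavailable) [OR] = 1 − (1−0.23) × (1−0.29) = 0.453300
P(Ram stack inoperative) [AND] = 0.22 × 0.453300 × 0.23 × 0.39 = 0.008945
P(Control pod down) [AND] = 0.086400 × 0.17 × 0.008945 × 0.27 = 0.000035
P(Offshore blowout preventer fails to close) [OR] = 1 − (1−0.000035) × (1−0.43) × (1−0.43) = 0.675111
Rounded to 4 decimal places: P(Offshore blowout preventer fails to close) ≈ 0.6751.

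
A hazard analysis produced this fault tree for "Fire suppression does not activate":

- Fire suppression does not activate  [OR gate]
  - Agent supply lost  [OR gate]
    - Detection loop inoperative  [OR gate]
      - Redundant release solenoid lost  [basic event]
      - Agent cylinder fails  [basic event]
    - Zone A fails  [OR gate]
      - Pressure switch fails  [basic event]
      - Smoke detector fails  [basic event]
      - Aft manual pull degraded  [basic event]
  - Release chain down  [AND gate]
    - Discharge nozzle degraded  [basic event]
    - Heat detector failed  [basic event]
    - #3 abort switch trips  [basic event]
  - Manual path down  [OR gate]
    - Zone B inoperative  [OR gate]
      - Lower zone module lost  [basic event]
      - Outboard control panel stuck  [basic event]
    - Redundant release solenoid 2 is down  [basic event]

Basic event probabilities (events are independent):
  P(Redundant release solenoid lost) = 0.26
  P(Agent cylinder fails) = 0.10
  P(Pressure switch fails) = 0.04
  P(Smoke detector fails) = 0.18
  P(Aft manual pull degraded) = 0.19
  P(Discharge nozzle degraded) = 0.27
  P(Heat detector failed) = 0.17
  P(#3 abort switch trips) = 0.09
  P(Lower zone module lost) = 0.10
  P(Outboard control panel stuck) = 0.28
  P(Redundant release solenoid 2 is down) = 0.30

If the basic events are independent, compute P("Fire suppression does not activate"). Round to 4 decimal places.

0.8082

P(Detection loop inoperative) [OR] = 1 − (1−0.26) × (1−0.10) = 0.334000
P(Zone A fails) [OR] = 1 − (1−0.04) × (1−0.18) × (1−0.19) = 0.362368
P(Agent supply lost) [OR] = 1 − (1−0.334000) × (1−0.362368) = 0.575337
P(Release chain down) [AND] = 0.27 × 0.17 × 0.09 = 0.004131
P(Zone B inoperative) [OR] = 1 − (1−0.10) × (1−0.28) = 0.352000
P(Manual path down) [OR] = 1 − (1−0.352000) × (1−0.30) = 0.546400
P(Fire suppression does not activate) [OR] = 1 − (1−0.575337) × (1−0.004131) × (1−0.546400) = 0.808169
Rounded to 4 decimal places: P(Fire suppression does not activate) ≈ 0.8082.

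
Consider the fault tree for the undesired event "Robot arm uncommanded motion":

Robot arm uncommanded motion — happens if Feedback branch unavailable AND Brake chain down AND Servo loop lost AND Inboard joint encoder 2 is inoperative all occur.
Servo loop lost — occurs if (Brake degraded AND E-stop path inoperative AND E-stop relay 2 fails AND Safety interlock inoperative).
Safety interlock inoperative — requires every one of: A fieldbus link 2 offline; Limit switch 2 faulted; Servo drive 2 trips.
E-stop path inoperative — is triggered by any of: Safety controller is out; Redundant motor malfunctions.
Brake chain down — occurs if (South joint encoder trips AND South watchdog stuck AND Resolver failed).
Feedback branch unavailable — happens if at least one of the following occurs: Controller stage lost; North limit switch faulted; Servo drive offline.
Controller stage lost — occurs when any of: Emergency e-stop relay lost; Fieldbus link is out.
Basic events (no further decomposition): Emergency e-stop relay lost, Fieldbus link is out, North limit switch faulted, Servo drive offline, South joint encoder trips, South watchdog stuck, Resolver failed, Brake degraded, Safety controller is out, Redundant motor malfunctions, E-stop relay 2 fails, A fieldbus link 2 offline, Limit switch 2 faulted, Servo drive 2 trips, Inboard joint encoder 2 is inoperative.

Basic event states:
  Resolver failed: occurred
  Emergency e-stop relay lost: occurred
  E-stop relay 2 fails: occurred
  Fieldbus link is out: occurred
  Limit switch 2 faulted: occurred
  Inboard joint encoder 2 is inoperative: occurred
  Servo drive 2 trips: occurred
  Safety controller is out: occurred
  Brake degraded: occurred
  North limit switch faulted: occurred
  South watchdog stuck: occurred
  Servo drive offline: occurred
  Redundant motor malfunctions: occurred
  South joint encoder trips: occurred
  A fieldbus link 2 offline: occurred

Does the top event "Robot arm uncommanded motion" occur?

Yes

Controller stage lost [OR]: Emergency e-stop relay lost=occurs, Fieldbus link is out=occurs → at least one input occurs → occurs.
Feedback branch unavailable [OR]: Controller stage lost=occurs, North limit switch faulted=occurs, Servo drive offline=occurs → at least one input occurs → occurs.
Brake chain down [AND]: South joint encoder trips=occurs, South watchdog stuck=occurs, Resolver failed=occurs → all inputs occur → occurs.
E-stop path inoperative [OR]: Safety controller is out=occurs, Redundant motor malfunctions=occurs → at least one input occurs → occurs.
Safety interlock inoperative [AND]: A fieldbus link 2 offline=occurs, Limit switch 2 faulted=occurs, Servo drive 2 trips=occurs → all inputs occur → occurs.
Servo loop lost [AND]: Brake degraded=occurs, E-stop path inoperative=occurs, E-stop relay 2 fails=occurs, Safety interlock inoperative=occurs → all inputs occur → occurs.
Robot arm uncommanded motion [AND]: Feedback branch unavailable=occurs, Brake chain down=occurs, Servo loop lost=occurs, Inboard joint encoder 2 is inoperative=occurs → all inputs occur → occurs.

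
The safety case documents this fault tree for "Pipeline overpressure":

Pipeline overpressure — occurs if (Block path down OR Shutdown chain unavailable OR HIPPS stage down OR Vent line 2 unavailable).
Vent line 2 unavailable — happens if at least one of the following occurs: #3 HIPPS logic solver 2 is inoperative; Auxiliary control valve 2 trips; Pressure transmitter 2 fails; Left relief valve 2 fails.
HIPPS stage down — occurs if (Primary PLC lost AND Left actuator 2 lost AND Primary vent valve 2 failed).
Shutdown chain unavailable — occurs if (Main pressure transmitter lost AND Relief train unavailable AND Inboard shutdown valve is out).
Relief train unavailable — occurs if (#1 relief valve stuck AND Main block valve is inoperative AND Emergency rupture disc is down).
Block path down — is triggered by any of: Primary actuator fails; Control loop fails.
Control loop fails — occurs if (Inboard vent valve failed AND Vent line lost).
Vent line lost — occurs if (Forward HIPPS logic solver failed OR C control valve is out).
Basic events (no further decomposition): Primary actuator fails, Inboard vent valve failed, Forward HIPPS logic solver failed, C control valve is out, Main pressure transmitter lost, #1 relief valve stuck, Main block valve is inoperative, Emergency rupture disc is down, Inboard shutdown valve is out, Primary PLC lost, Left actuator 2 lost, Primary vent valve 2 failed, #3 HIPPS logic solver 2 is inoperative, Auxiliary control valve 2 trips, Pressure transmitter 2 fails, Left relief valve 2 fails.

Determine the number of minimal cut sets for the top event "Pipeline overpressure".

9

Vent line lost [OR]: union of children's cut sets → 2 cut set(s).
Control loop fails [AND]: one cut set from each child combined → 1 × 2 = 2 cut set(s).
Block path down [OR]: union of children's cut sets → 3 cut set(s).
Relief train unavailable [AND]: one cut set from each child combined → 1 × 1 × 1 = 1 cut set(s).
Shutdown chain unavailable [AND]: one cut set from each child combined → 1 × 1 × 1 = 1 cut set(s).
HIPPS stage down [AND]: one cut set from each child combined → 1 × 1 × 1 = 1 cut set(s).
Vent line 2 unavailable [OR]: union of children's cut sets → 4 cut set(s).
Pipeline overpressure [OR]: union of children's cut sets → 9 cut set(s).
Minimal cut sets: {Primary actuator fails}; {Forward HIPPS logic solver failed, Inboard vent valve failed}; {C control valve is out, Inboard vent valve failed}; {#1 relief valve stuck, Emergency rupture disc is down, Inboard shutdown valve is out, Main block valve is inoperative, Main pressure transmitter lost}; {Left actuator 2 lost, Primary PLC lost, Primary vent valve 2 failed}; {#3 HIPPS logic solver 2 is inoperative}; {Auxiliary control valve 2 trips}; {Pressure transmitter 2 fails}; {Left relief valve 2 fails}.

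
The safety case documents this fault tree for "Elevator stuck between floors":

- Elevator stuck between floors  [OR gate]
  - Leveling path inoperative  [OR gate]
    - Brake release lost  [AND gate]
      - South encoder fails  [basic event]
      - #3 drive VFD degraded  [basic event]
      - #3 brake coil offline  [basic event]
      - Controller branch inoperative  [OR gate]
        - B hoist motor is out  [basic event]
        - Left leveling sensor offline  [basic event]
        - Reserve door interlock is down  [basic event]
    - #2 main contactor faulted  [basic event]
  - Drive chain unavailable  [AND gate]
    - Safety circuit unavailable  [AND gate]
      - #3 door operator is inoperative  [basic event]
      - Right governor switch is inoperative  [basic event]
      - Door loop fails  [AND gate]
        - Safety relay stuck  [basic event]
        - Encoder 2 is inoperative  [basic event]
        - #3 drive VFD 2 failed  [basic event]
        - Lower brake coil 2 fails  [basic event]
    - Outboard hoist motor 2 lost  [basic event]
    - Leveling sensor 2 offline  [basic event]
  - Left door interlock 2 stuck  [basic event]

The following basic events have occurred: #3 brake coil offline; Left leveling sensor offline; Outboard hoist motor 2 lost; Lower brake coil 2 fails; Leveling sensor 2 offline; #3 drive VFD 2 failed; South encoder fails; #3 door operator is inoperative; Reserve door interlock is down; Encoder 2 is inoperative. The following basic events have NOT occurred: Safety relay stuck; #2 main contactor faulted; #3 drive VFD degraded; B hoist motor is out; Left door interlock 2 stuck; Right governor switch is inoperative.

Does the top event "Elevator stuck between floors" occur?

Controller branch inoperative [OR]: B hoist motor is out=not, Left leveling sensor offline=occurs, Reserve door interlock is down=occurs → at least one input occurs → occurs.
Brake release lost [AND]: South encoder fails=occurs, #3 drive VFD degraded=not, #3 brake coil offline=occurs, Controller branch inoperative=occurs → not all inputs occur → does not occur.
Leveling path inoperative [OR]: Brake release lost=not, #2 main contactor faulted=not → no input occurs → does not occur.
Door loop fails [AND]: Safety relay stuck=not, Encoder 2 is inoperative=occurs, #3 drive VFD 2 failed=occurs, Lower brake coil 2 fails=occurs → not all inputs occur → does not occur.
Safety circuit unavailable [AND]: #3 door operator is inoperative=occurs, Right governor switch is inoperative=not, Door loop fails=not → not all inputs occur → does not occur.
Drive chain unavailable [AND]: Safety circuit unavailable=not, Outboard hoist motor 2 lost=occurs, Leveling sensor 2 offline=occurs → not all inputs occur → does not occur.
Elevator stuck between floors [OR]: Leveling path inoperative=not, Drive chain unavailable=not, Left door interlock 2 stuck=not → no input occurs → does not occur.

No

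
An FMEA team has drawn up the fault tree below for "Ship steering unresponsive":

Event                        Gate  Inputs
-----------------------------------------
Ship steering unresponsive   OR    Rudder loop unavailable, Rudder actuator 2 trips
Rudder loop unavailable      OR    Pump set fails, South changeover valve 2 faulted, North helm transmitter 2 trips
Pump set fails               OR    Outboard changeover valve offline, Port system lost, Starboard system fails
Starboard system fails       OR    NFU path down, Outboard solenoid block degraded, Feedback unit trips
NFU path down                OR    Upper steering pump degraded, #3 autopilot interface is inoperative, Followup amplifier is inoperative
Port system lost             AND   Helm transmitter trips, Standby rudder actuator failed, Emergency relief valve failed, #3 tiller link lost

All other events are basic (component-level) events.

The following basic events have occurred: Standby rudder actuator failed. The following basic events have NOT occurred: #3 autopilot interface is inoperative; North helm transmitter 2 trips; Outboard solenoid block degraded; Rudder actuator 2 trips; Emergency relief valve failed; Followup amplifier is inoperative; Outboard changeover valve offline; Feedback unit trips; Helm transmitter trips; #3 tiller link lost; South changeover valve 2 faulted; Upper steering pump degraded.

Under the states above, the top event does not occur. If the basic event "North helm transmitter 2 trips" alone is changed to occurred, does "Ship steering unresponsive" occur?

Yes

Counterfactual: set "North helm transmitter 2 trips" to occurred.
Port system lost [AND]: Helm transmitter trips=not, Standby rudder actuator failed=occurs, Emergency relief valve failed=not, #3 tiller link lost=not → not all inputs occur → does not occur.
NFU path down [OR]: Upper steering pump degraded=not, #3 autopilot interface is inoperative=not, Followup amplifier is inoperative=not → no input occurs → does not occur.
Starboard system fails [OR]: NFU path down=not, Outboard solenoid block degraded=not, Feedback unit trips=not → no input occurs → does not occur.
Pump set fails [OR]: Outboard changeover valve offline=not, Port system lost=not, Starboard system fails=not → no input occurs → does not occur.
Rudder loop unavailable [OR]: Pump set fails=not, South changeover valve 2 faulted=not, North helm transmitter 2 trips=occurs → at least one input occurs → occurs.
Ship steering unresponsive [OR]: Rudder loop unavailable=occurs, Rudder actuator 2 trips=not → at least one input occurs → occurs.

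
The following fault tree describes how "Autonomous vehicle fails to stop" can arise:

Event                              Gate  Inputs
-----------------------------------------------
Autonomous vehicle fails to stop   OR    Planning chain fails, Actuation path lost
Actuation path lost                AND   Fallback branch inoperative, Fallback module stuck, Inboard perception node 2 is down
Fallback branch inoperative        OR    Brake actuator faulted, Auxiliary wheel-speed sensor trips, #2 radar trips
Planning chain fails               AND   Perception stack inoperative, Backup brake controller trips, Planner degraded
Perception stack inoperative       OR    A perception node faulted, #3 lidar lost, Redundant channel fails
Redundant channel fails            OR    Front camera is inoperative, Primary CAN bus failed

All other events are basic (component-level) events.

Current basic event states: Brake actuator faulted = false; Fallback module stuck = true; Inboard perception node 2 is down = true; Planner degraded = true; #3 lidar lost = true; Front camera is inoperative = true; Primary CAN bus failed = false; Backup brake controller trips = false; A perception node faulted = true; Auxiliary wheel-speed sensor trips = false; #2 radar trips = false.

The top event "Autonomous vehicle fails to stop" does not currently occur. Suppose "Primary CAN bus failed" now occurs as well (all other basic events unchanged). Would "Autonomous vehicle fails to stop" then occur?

No

Counterfactual: set "Primary CAN bus failed" to occurred.
Redundant channel fails [OR]: Front camera is inoperative=occurs, Primary CAN bus failed=occurs → at least one input occurs → occurs.
Perception stack inoperative [OR]: A perception node faulted=occurs, #3 lidar lost=occurs, Redundant channel fails=occurs → at least one input occurs → occurs.
Planning chain fails [AND]: Perception stack inoperative=occurs, Backup brake controller trips=not, Planner degraded=occurs → not all inputs occur → does not occur.
Fallback branch inoperative [OR]: Brake actuator faulted=not, Auxiliary wheel-speed sensor trips=not, #2 radar trips=not → no input occurs → does not occur.
Actuation path lost [AND]: Fallback branch inoperative=not, Fallback module stuck=occurs, Inboard perception node 2 is down=occurs → not all inputs occur → does not occur.
Autonomous vehicle fails to stop [OR]: Planning chain fails=not, Actuation path lost=not → no input occurs → does not occur.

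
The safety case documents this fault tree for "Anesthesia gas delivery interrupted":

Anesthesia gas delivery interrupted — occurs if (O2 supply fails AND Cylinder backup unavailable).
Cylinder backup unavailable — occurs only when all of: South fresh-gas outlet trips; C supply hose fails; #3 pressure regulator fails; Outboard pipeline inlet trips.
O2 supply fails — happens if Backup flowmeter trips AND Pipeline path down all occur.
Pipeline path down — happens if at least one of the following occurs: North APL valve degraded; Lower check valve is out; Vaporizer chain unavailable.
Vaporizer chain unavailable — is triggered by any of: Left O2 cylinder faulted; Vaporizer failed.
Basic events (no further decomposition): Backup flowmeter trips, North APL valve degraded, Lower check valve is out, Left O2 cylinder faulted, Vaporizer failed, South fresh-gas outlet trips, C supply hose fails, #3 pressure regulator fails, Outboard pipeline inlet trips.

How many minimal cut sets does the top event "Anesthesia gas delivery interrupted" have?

Vaporizer chain unavailable [OR]: union of children's cut sets → 2 cut set(s).
Pipeline path down [OR]: union of children's cut sets → 4 cut set(s).
O2 supply fails [AND]: one cut set from each child combined → 1 × 4 = 4 cut set(s).
Cylinder backup unavailable [AND]: one cut set from each child combined → 1 × 1 × 1 × 1 = 1 cut set(s).
Anesthesia gas delivery interrupted [AND]: one cut set from each child combined → 4 × 1 = 4 cut set(s).
Minimal cut sets: {#3 pressure regulator fails, Backup flowmeter trips, C supply hose fails, North APL valve degraded, Outboard pipeline inlet trips, South fresh-gas outlet trips}; {#3 pressure regulator fails, Backup flowmeter trips, C supply hose fails, Lower check valve is out, Outboard pipeline inlet trips, South fresh-gas outlet trips}; {#3 pressure regulator fails, Backup flowmeter trips, C supply hose fails, Left O2 cylinder faulted, Outboard pipeline inlet trips, South fresh-gas outlet trips}; {#3 pressure regulator fails, Backup flowmeter trips, C supply hose fails, Outboard pipeline inlet trips, South fresh-gas outlet trips, Vaporizer failed}.

4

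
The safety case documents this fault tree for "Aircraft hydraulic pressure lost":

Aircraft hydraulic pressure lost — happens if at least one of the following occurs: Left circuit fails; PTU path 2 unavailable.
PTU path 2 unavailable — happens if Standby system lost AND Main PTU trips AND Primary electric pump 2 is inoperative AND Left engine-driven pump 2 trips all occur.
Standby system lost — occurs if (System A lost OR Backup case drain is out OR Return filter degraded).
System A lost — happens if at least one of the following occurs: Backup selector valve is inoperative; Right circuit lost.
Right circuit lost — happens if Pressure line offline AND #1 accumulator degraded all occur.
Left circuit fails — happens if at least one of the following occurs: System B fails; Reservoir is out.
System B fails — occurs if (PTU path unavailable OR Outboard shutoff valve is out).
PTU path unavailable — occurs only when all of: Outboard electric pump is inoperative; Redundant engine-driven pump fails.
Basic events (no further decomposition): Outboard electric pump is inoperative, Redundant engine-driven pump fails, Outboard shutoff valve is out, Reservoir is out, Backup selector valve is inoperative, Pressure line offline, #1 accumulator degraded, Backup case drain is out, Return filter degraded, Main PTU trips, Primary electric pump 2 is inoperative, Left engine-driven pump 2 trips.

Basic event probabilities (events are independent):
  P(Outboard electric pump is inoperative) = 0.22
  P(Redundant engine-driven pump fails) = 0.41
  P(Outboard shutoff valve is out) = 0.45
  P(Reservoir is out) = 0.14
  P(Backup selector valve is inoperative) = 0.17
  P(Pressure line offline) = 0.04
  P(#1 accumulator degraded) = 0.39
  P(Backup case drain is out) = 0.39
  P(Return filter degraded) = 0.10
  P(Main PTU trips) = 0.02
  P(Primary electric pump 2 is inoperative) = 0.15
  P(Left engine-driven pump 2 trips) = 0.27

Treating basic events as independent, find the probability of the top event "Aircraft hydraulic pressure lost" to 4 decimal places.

0.5699

P(PTU path unavailable) [AND] = 0.22 × 0.41 = 0.090200
P(System B fails) [OR] = 1 − (1−0.090200) × (1−0.45) = 0.499610
P(Left circuit fails) [OR] = 1 − (1−0.499610) × (1−0.14) = 0.569665
P(Right circuit lost) [AND] = 0.04 × 0.39 = 0.015600
P(System A lost) [OR] = 1 − (1−0.17) × (1−0.015600) = 0.182948
P(Standby system lost) [OR] = 1 − (1−0.182948) × (1−0.39) × (1−0.10) = 0.551438
P(PTU path 2 unavailable) [AND] = 0.551438 × 0.02 × 0.15 × 0.27 = 0.000447
P(Aircraft hydraulic pressure lost) [OR] = 1 − (1−0.569665) × (1−0.000447) = 0.569857
Rounded to 4 decimal places: P(Aircraft hydraulic pressure lost) ≈ 0.5699.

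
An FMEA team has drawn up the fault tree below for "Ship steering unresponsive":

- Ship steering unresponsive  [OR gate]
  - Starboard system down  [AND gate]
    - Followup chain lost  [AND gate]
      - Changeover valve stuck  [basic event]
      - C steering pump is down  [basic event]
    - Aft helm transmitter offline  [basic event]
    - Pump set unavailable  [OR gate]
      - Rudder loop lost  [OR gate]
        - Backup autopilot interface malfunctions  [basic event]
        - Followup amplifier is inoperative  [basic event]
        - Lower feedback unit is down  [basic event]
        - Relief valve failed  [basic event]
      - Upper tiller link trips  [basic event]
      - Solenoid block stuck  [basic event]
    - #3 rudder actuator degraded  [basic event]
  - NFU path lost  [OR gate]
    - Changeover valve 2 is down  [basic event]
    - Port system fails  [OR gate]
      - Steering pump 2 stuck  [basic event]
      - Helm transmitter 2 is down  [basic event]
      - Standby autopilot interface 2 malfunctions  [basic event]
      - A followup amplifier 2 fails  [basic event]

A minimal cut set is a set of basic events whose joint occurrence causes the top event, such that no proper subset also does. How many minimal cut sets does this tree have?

11

Followup chain lost [AND]: one cut set from each child combined → 1 × 1 = 1 cut set(s).
Rudder loop lost [OR]: union of children's cut sets → 4 cut set(s).
Pump set unavailable [OR]: union of children's cut sets → 6 cut set(s).
Starboard system down [AND]: one cut set from each child combined → 1 × 1 × 6 × 1 = 6 cut set(s).
Port system fails [OR]: union of children's cut sets → 4 cut set(s).
NFU path lost [OR]: union of children's cut sets → 5 cut set(s).
Ship steering unresponsive [OR]: union of children's cut sets → 11 cut set(s).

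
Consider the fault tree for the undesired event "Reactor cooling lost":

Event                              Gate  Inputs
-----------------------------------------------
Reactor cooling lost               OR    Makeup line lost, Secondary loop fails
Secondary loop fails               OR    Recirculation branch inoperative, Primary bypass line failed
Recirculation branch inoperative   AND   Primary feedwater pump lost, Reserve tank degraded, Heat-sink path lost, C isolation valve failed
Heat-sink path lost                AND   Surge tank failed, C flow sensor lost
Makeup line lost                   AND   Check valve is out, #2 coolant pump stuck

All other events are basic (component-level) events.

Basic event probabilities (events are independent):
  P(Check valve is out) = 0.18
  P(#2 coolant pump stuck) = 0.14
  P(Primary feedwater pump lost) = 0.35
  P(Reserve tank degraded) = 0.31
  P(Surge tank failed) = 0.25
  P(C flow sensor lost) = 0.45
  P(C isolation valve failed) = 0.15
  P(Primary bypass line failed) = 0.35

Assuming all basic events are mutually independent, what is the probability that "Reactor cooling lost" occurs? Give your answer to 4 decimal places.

P(Makeup line lost) [AND] = 0.18 × 0.14 = 0.025200
P(Heat-sink path lost) [AND] = 0.25 × 0.45 = 0.112500
P(Recirculation branch inoperative) [AND] = 0.35 × 0.31 × 0.112500 × 0.15 = 0.001831
P(Secondary loop fails) [OR] = 1 − (1−0.001831) × (1−0.35) = 0.351190
P(Reactor cooling lost) [OR] = 1 − (1−0.025200) × (1−0.351190) = 0.367540
Rounded to 4 decimal places: P(Reactor cooling lost) ≈ 0.3675.

0.3675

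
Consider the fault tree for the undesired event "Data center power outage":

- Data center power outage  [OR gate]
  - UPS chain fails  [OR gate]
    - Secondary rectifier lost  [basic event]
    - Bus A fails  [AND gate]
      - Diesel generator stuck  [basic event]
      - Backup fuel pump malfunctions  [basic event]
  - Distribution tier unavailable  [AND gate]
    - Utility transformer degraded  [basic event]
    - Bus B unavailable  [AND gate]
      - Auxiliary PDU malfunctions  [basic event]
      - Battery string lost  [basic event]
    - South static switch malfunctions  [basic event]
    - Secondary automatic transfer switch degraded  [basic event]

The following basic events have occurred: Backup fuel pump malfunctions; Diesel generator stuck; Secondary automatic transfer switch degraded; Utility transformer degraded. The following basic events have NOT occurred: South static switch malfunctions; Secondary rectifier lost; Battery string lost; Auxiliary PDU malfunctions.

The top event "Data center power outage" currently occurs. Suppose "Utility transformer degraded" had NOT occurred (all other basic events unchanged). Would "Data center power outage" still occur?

Yes

Counterfactual: set "Utility transformer degraded" to not occurred.
Bus A fails [AND]: Diesel generator stuck=occurs, Backup fuel pump malfunctions=occurs → all inputs occur → occurs.
UPS chain fails [OR]: Secondary rectifier lost=not, Bus A fails=occurs → at least one input occurs → occurs.
Bus B unavailable [AND]: Auxiliary PDU malfunctions=not, Battery string lost=not → not all inputs occur → does not occur.
Distribution tier unavailable [AND]: Utility transformer degraded=not, Bus B unavailable=not, South static switch malfunctions=not, Secondary automatic transfer switch degraded=occurs → not all inputs occur → does not occur.
Data center power outage [OR]: UPS chain fails=occurs, Distribution tier unavailable=not → at least one input occurs → occurs.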